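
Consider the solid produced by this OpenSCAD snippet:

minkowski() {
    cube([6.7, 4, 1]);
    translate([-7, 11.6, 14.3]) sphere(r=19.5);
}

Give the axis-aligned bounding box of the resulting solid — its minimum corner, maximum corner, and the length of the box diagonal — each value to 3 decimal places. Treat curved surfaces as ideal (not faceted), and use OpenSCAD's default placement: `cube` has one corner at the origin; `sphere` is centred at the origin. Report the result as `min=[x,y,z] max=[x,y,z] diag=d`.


A = translate([-7, 11.6, 14.3]) sphere(r=19.5) → bbox [-26.5,-7.9,-5.2] .. [12.5,31.1,33.8]
B = cube([6.7, 4, 1]) → bbox [0,0,0] .. [6.7,4,1]
lo = A.lo+B.lo = [-26.5+0, -7.9+0, -5.2+0] = [-26.500,-7.900,-5.200]
hi = A.hi+B.hi = [12.5+6.7, 31.1+4, 33.8+1] = [19.200,35.100,34.800]
diag = √(45.7²+43²+40²) = √5537.49 = 74.414

min=[-26.500,-7.900,-5.200] max=[19.200,35.100,34.800] diag=74.414


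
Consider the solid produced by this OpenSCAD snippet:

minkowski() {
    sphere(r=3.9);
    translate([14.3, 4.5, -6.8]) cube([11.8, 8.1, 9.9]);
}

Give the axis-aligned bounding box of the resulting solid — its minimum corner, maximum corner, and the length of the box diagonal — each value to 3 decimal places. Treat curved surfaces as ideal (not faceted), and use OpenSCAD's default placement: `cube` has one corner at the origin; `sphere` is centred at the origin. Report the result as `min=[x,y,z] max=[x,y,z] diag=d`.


min=[10.400,0.600,-10.700] max=[30.000,16.500,7.000] diag=30.826

A = translate([14.3, 4.5, -6.8]) cube([11.8, 8.1, 9.9]) → bbox [14.3,4.5,-6.8] .. [26.1,12.6,3.1]
B = sphere(r=3.9) → bbox [-3.9,-3.9,-3.9] .. [3.9,3.9,3.9]
lo = A.lo+B.lo = [14.3-3.9, 4.5-3.9, -6.8-3.9] = [10.400,0.600,-10.700]
hi = A.hi+B.hi = [26.1+3.9, 12.6+3.9, 3.1+3.9] = [30.000,16.500,7.000]
diag = √(19.6²+15.9²+17.7²) = √950.26 = 30.826


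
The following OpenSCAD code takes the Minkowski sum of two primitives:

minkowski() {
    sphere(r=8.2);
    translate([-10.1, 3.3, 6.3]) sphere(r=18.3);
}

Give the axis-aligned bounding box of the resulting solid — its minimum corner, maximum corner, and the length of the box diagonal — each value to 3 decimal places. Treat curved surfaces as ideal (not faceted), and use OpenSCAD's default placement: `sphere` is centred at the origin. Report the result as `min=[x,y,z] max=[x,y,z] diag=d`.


A = translate([-10.1, 3.3, 6.3]) sphere(r=18.3) → bbox [-28.4,-15,-12] .. [8.2,21.6,24.6]
B = sphere(r=8.2) → bbox [-8.2,-8.2,-8.2] .. [8.2,8.2,8.2]
lo = A.lo+B.lo = [-28.4-8.2, -15-8.2, -12-8.2] = [-36.600,-23.200,-20.200]
hi = A.hi+B.hi = [8.2+8.2, 21.6+8.2, 24.6+8.2] = [16.400,29.800,32.800]
diag = √(53²+53²+53²) = √8427 = 91.799

min=[-36.600,-23.200,-20.200] max=[16.400,29.800,32.800] diag=91.799


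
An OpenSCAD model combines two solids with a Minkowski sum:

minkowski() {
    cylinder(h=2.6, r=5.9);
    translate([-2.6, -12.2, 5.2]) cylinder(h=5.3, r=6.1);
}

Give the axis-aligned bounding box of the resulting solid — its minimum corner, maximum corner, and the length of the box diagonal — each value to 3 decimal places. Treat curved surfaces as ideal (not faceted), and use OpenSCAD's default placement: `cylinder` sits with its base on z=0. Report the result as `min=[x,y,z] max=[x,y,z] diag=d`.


min=[-14.600,-24.200,5.200] max=[9.400,-0.200,13.100] diag=34.848

A = translate([-2.6, -12.2, 5.2]) cylinder(h=5.3, r=6.1) → bbox [-8.7,-18.3,5.2] .. [3.5,-6.1,10.5]
B = cylinder(h=2.6, r=5.9) → bbox [-5.9,-5.9,0] .. [5.9,5.9,2.6]
lo = A.lo+B.lo = [-8.7-5.9, -18.3-5.9, 5.2+0] = [-14.600,-24.200,5.200]
hi = A.hi+B.hi = [3.5+5.9, -6.1+5.9, 10.5+2.6] = [9.400,-0.200,13.100]
diag = √(24²+24²+7.9²) = √1214.41 = 34.848


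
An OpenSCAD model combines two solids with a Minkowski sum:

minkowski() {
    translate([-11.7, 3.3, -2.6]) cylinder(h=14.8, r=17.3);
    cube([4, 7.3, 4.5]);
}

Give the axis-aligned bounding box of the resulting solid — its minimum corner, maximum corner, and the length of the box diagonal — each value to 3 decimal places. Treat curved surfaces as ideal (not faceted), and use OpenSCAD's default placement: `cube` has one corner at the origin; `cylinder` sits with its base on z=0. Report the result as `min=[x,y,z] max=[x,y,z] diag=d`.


min=[-29.000,-14.000,-2.600] max=[9.600,27.900,16.700] diag=60.150

A = translate([-11.7, 3.3, -2.6]) cylinder(h=14.8, r=17.3) → bbox [-29,-14,-2.6] .. [5.6,20.6,12.2]
B = cube([4, 7.3, 4.5]) → bbox [0,0,0] .. [4,7.3,4.5]
lo = A.lo+B.lo = [-29+0, -14+0, -2.6+0] = [-29.000,-14.000,-2.600]
hi = A.hi+B.hi = [5.6+4, 20.6+7.3, 12.2+4.5] = [9.600,27.900,16.700]
diag = √(38.6²+41.9²+19.3²) = √3618.06 = 60.150


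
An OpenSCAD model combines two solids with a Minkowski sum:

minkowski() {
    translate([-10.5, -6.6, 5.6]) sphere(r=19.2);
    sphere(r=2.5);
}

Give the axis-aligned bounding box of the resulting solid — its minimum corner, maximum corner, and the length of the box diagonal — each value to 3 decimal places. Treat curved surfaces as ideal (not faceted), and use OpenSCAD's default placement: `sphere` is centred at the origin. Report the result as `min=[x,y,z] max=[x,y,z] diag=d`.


A = translate([-10.5, -6.6, 5.6]) sphere(r=19.2) → bbox [-29.7,-25.8,-13.6] .. [8.7,12.6,24.8]
B = sphere(r=2.5) → bbox [-2.5,-2.5,-2.5] .. [2.5,2.5,2.5]
lo = A.lo+B.lo = [-29.7-2.5, -25.8-2.5, -13.6-2.5] = [-32.200,-28.300,-16.100]
hi = A.hi+B.hi = [8.7+2.5, 12.6+2.5, 24.8+2.5] = [11.200,15.100,27.300]
diag = √(43.4²+43.4²+43.4²) = √5650.68 = 75.171

min=[-32.200,-28.300,-16.100] max=[11.200,15.100,27.300] diag=75.171


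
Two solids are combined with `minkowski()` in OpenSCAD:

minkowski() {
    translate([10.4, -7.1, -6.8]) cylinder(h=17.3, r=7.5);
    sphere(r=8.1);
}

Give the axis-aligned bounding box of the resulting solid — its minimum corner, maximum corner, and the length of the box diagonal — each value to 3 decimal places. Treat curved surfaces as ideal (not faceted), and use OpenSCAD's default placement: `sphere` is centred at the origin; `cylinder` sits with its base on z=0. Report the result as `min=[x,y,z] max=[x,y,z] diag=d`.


min=[-5.200,-22.700,-14.900] max=[26.000,8.500,18.600] diag=55.400

A = translate([10.4, -7.1, -6.8]) cylinder(h=17.3, r=7.5) → bbox [2.9,-14.6,-6.8] .. [17.9,0.4,10.5]
B = sphere(r=8.1) → bbox [-8.1,-8.1,-8.1] .. [8.1,8.1,8.1]
lo = A.lo+B.lo = [2.9-8.1, -14.6-8.1, -6.8-8.1] = [-5.200,-22.700,-14.900]
hi = A.hi+B.hi = [17.9+8.1, 0.4+8.1, 10.5+8.1] = [26.000,8.500,18.600]
diag = √(31.2²+31.2²+33.5²) = √3069.13 = 55.400


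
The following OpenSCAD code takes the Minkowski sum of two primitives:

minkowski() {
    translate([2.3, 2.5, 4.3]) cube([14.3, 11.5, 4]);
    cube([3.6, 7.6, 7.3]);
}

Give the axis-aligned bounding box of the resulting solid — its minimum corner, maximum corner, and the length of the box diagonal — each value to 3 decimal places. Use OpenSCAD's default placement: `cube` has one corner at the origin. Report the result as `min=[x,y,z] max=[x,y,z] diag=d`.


A = translate([2.3, 2.5, 4.3]) cube([14.3, 11.5, 4]) → bbox [2.3,2.5,4.3] .. [16.6,14,8.3]
B = cube([3.6, 7.6, 7.3]) → bbox [0,0,0] .. [3.6,7.6,7.3]
lo = A.lo+B.lo = [2.3+0, 2.5+0, 4.3+0] = [2.300,2.500,4.300]
hi = A.hi+B.hi = [16.6+3.6, 14+7.6, 8.3+7.3] = [20.200,21.600,15.600]
diag = √(17.9²+19.1²+11.3²) = √812.91 = 28.512

min=[2.300,2.500,4.300] max=[20.200,21.600,15.600] diag=28.512


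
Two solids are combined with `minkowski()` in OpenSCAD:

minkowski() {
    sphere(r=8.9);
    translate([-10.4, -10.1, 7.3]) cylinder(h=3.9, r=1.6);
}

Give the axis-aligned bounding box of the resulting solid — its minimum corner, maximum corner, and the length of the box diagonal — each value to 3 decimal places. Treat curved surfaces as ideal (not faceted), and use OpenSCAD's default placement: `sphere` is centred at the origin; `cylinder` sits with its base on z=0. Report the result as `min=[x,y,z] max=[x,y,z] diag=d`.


min=[-20.900,-20.600,-1.600] max=[0.100,0.400,20.100] diag=36.782

A = translate([-10.4, -10.1, 7.3]) cylinder(h=3.9, r=1.6) → bbox [-12,-11.7,7.3] .. [-8.8,-8.5,11.2]
B = sphere(r=8.9) → bbox [-8.9,-8.9,-8.9] .. [8.9,8.9,8.9]
lo = A.lo+B.lo = [-12-8.9, -11.7-8.9, 7.3-8.9] = [-20.900,-20.600,-1.600]
hi = A.hi+B.hi = [-8.8+8.9, -8.5+8.9, 11.2+8.9] = [0.100,0.400,20.100]
diag = √(21²+21²+21.7²) = √1352.89 = 36.782


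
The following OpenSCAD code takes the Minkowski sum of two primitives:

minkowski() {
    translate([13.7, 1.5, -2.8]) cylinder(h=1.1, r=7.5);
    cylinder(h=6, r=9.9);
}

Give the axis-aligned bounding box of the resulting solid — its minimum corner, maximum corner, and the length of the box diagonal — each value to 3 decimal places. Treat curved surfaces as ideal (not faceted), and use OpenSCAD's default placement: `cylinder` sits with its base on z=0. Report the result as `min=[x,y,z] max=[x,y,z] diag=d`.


A = translate([13.7, 1.5, -2.8]) cylinder(h=1.1, r=7.5) → bbox [6.2,-6,-2.8] .. [21.2,9,-1.7]
B = cylinder(h=6, r=9.9) → bbox [-9.9,-9.9,0] .. [9.9,9.9,6]
lo = A.lo+B.lo = [6.2-9.9, -6-9.9, -2.8+0] = [-3.700,-15.900,-2.800]
hi = A.hi+B.hi = [21.2+9.9, 9+9.9, -1.7+6] = [31.100,18.900,4.300]
diag = √(34.8²+34.8²+7.1²) = √2472.49 = 49.724

min=[-3.700,-15.900,-2.800] max=[31.100,18.900,4.300] diag=49.724


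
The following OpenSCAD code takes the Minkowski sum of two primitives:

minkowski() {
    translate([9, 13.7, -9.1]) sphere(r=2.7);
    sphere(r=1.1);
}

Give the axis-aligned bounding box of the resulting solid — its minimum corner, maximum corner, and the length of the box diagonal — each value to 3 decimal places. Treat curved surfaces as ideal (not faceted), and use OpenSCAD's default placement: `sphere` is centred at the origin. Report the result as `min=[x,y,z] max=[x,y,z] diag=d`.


A = translate([9, 13.7, -9.1]) sphere(r=2.7) → bbox [6.3,11,-11.8] .. [11.7,16.4,-6.4]
B = sphere(r=1.1) → bbox [-1.1,-1.1,-1.1] .. [1.1,1.1,1.1]
lo = A.lo+B.lo = [6.3-1.1, 11-1.1, -11.8-1.1] = [5.200,9.900,-12.900]
hi = A.hi+B.hi = [11.7+1.1, 16.4+1.1, -6.4+1.1] = [12.800,17.500,-5.300]
diag = √(7.6²+7.6²+7.6²) = √173.28 = 13.164

min=[5.200,9.900,-12.900] max=[12.800,17.500,-5.300] diag=13.164


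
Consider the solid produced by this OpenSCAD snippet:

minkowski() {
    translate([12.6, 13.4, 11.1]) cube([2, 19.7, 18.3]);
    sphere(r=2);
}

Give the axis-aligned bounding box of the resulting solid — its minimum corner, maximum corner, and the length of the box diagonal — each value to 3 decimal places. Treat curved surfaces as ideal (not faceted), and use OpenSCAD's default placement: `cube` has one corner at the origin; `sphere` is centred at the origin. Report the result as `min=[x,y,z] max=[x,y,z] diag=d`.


A = translate([12.6, 13.4, 11.1]) cube([2, 19.7, 18.3]) → bbox [12.6,13.4,11.1] .. [14.6,33.1,29.4]
B = sphere(r=2) → bbox [-2,-2,-2] .. [2,2,2]
lo = A.lo+B.lo = [12.6-2, 13.4-2, 11.1-2] = [10.600,11.400,9.100]
hi = A.hi+B.hi = [14.6+2, 33.1+2, 29.4+2] = [16.600,35.100,31.400]
diag = √(6²+23.7²+22.3²) = √1094.98 = 33.090

min=[10.600,11.400,9.100] max=[16.600,35.100,31.400] diag=33.090


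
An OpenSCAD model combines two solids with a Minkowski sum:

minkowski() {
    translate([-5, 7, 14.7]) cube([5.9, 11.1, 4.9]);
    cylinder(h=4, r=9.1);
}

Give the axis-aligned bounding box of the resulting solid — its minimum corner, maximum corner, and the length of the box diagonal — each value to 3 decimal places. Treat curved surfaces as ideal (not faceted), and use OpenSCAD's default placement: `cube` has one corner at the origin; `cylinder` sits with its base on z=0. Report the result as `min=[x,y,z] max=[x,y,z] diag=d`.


min=[-14.100,-2.100,14.700] max=[10.000,27.200,23.600] diag=38.968

A = translate([-5, 7, 14.7]) cube([5.9, 11.1, 4.9]) → bbox [-5,7,14.7] .. [0.9,18.1,19.6]
B = cylinder(h=4, r=9.1) → bbox [-9.1,-9.1,0] .. [9.1,9.1,4]
lo = A.lo+B.lo = [-5-9.1, 7-9.1, 14.7+0] = [-14.100,-2.100,14.700]
hi = A.hi+B.hi = [0.9+9.1, 18.1+9.1, 19.6+4] = [10.000,27.200,23.600]
diag = √(24.1²+29.3²+8.9²) = √1518.51 = 38.968


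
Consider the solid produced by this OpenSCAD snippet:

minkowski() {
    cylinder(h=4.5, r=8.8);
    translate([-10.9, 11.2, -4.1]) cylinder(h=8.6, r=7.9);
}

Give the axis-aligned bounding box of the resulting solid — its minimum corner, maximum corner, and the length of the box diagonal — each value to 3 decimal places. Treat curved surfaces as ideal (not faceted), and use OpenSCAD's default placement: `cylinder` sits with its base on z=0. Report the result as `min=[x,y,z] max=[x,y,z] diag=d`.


min=[-27.600,-5.500,-4.100] max=[5.800,27.900,9.000] diag=49.018

A = translate([-10.9, 11.2, -4.1]) cylinder(h=8.6, r=7.9) → bbox [-18.8,3.3,-4.1] .. [-3,19.1,4.5]
B = cylinder(h=4.5, r=8.8) → bbox [-8.8,-8.8,0] .. [8.8,8.8,4.5]
lo = A.lo+B.lo = [-18.8-8.8, 3.3-8.8, -4.1+0] = [-27.600,-5.500,-4.100]
hi = A.hi+B.hi = [-3+8.8, 19.1+8.8, 4.5+4.5] = [5.800,27.900,9.000]
diag = √(33.4²+33.4²+13.1²) = √2402.73 = 49.018


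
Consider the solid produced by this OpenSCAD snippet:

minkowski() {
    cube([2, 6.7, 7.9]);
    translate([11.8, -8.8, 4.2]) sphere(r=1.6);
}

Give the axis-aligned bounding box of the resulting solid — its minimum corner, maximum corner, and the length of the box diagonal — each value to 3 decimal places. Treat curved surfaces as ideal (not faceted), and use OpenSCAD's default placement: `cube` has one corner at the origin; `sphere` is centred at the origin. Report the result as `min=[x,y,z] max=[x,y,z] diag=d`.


A = translate([11.8, -8.8, 4.2]) sphere(r=1.6) → bbox [10.2,-10.4,2.6] .. [13.4,-7.2,5.8]
B = cube([2, 6.7, 7.9]) → bbox [0,0,0] .. [2,6.7,7.9]
lo = A.lo+B.lo = [10.2+0, -10.4+0, 2.6+0] = [10.200,-10.400,2.600]
hi = A.hi+B.hi = [13.4+2, -7.2+6.7, 5.8+7.9] = [15.400,-0.500,13.700]
diag = √(5.2²+9.9²+11.1²) = √248.26 = 15.756

min=[10.200,-10.400,2.600] max=[15.400,-0.500,13.700] diag=15.756


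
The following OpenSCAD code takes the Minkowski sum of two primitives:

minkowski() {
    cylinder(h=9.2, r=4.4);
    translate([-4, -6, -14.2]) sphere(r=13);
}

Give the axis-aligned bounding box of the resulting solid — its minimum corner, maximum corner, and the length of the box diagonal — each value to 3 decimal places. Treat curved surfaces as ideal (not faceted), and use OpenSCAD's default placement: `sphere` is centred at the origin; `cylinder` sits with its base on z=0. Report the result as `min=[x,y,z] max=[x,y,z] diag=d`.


min=[-21.400,-23.400,-27.200] max=[13.400,11.400,8.000] diag=60.507

A = translate([-4, -6, -14.2]) sphere(r=13) → bbox [-17,-19,-27.2] .. [9,7,-1.2]
B = cylinder(h=9.2, r=4.4) → bbox [-4.4,-4.4,0] .. [4.4,4.4,9.2]
lo = A.lo+B.lo = [-17-4.4, -19-4.4, -27.2+0] = [-21.400,-23.400,-27.200]
hi = A.hi+B.hi = [9+4.4, 7+4.4, -1.2+9.2] = [13.400,11.400,8.000]
diag = √(34.8²+34.8²+35.2²) = √3661.12 = 60.507


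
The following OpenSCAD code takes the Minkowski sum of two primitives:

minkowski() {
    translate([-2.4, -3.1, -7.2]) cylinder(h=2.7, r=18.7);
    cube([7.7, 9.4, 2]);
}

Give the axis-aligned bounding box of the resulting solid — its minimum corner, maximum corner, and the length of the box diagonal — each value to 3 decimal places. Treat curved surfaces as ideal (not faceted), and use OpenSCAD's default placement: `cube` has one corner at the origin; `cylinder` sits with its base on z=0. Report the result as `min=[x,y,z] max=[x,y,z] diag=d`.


A = translate([-2.4, -3.1, -7.2]) cylinder(h=2.7, r=18.7) → bbox [-21.1,-21.8,-7.2] .. [16.3,15.6,-4.5]
B = cube([7.7, 9.4, 2]) → bbox [0,0,0] .. [7.7,9.4,2]
lo = A.lo+B.lo = [-21.1+0, -21.8+0, -7.2+0] = [-21.100,-21.800,-7.200]
hi = A.hi+B.hi = [16.3+7.7, 15.6+9.4, -4.5+2] = [24.000,25.000,-2.500]
diag = √(45.1²+46.8²+4.7²) = √4246.34 = 65.164

min=[-21.100,-21.800,-7.200] max=[24.000,25.000,-2.500] diag=65.164


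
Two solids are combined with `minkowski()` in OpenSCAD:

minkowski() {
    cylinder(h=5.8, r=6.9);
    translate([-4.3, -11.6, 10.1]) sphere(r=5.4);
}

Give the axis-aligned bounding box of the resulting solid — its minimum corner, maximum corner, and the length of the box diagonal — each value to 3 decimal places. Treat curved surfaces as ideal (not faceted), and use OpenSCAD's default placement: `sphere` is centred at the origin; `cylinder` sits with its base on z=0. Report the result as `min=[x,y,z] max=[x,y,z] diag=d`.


A = translate([-4.3, -11.6, 10.1]) sphere(r=5.4) → bbox [-9.7,-17,4.7] .. [1.1,-6.2,15.5]
B = cylinder(h=5.8, r=6.9) → bbox [-6.9,-6.9,0] .. [6.9,6.9,5.8]
lo = A.lo+B.lo = [-9.7-6.9, -17-6.9, 4.7+0] = [-16.600,-23.900,4.700]
hi = A.hi+B.hi = [1.1+6.9, -6.2+6.9, 15.5+5.8] = [8.000,0.700,21.300]
diag = √(24.6²+24.6²+16.6²) = √1485.88 = 38.547

min=[-16.600,-23.900,4.700] max=[8.000,0.700,21.300] diag=38.547


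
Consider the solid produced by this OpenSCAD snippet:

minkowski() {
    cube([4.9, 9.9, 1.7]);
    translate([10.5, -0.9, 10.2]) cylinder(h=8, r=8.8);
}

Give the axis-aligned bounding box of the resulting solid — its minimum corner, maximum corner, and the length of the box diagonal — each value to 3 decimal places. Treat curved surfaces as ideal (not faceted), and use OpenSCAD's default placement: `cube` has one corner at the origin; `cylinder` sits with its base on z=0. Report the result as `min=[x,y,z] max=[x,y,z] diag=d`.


A = translate([10.5, -0.9, 10.2]) cylinder(h=8, r=8.8) → bbox [1.7,-9.7,10.2] .. [19.3,7.9,18.2]
B = cube([4.9, 9.9, 1.7]) → bbox [0,0,0] .. [4.9,9.9,1.7]
lo = A.lo+B.lo = [1.7+0, -9.7+0, 10.2+0] = [1.700,-9.700,10.200]
hi = A.hi+B.hi = [19.3+4.9, 7.9+9.9, 18.2+1.7] = [24.200,17.800,19.900]
diag = √(22.5²+27.5²+9.7²) = √1356.59 = 36.832

min=[1.700,-9.700,10.200] max=[24.200,17.800,19.900] diag=36.832


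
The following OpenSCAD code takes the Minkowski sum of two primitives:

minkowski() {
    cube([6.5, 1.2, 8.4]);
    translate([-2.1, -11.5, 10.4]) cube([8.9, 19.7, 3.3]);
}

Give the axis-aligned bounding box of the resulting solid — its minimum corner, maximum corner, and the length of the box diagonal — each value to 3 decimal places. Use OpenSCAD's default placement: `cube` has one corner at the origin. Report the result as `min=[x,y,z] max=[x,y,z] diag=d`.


min=[-2.100,-11.500,10.400] max=[13.300,9.400,22.100] diag=28.476

A = translate([-2.1, -11.5, 10.4]) cube([8.9, 19.7, 3.3]) → bbox [-2.1,-11.5,10.4] .. [6.8,8.2,13.7]
B = cube([6.5, 1.2, 8.4]) → bbox [0,0,0] .. [6.5,1.2,8.4]
lo = A.lo+B.lo = [-2.1+0, -11.5+0, 10.4+0] = [-2.100,-11.500,10.400]
hi = A.hi+B.hi = [6.8+6.5, 8.2+1.2, 13.7+8.4] = [13.300,9.400,22.100]
diag = √(15.4²+20.9²+11.7²) = √810.86 = 28.476


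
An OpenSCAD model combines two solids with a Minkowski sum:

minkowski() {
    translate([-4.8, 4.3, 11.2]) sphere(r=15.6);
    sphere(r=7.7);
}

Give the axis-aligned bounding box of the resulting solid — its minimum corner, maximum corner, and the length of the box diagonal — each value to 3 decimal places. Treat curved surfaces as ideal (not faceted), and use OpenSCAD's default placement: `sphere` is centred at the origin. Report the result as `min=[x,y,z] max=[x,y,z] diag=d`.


A = translate([-4.8, 4.3, 11.2]) sphere(r=15.6) → bbox [-20.4,-11.3,-4.4] .. [10.8,19.9,26.8]
B = sphere(r=7.7) → bbox [-7.7,-7.7,-7.7] .. [7.7,7.7,7.7]
lo = A.lo+B.lo = [-20.4-7.7, -11.3-7.7, -4.4-7.7] = [-28.100,-19.000,-12.100]
hi = A.hi+B.hi = [10.8+7.7, 19.9+7.7, 26.8+7.7] = [18.500,27.600,34.500]
diag = √(46.6²+46.6²+46.6²) = √6514.68 = 80.714

min=[-28.100,-19.000,-12.100] max=[18.500,27.600,34.500] diag=80.714


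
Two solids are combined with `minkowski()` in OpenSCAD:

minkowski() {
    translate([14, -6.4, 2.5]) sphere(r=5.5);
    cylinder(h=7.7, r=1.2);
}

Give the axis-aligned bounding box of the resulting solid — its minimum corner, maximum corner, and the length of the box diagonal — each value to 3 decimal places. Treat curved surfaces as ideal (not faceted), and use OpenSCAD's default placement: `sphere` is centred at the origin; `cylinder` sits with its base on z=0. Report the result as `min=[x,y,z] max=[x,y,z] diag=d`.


min=[7.300,-13.100,-3.000] max=[20.700,0.300,15.700] diag=26.623

A = translate([14, -6.4, 2.5]) sphere(r=5.5) → bbox [8.5,-11.9,-3] .. [19.5,-0.9,8]
B = cylinder(h=7.7, r=1.2) → bbox [-1.2,-1.2,0] .. [1.2,1.2,7.7]
lo = A.lo+B.lo = [8.5-1.2, -11.9-1.2, -3+0] = [7.300,-13.100,-3.000]
hi = A.hi+B.hi = [19.5+1.2, -0.9+1.2, 8+7.7] = [20.700,0.300,15.700]
diag = √(13.4²+13.4²+18.7²) = √708.81 = 26.623


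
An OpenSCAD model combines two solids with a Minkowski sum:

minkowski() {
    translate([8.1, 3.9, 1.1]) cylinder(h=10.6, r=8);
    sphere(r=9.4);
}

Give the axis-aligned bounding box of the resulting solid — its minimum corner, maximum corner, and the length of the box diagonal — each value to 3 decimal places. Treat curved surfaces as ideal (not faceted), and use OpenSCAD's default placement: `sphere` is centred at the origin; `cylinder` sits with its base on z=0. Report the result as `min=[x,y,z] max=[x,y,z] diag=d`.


min=[-9.300,-13.500,-8.300] max=[25.500,21.300,21.100] diag=57.327

A = translate([8.1, 3.9, 1.1]) cylinder(h=10.6, r=8) → bbox [0.1,-4.1,1.1] .. [16.1,11.9,11.7]
B = sphere(r=9.4) → bbox [-9.4,-9.4,-9.4] .. [9.4,9.4,9.4]
lo = A.lo+B.lo = [0.1-9.4, -4.1-9.4, 1.1-9.4] = [-9.300,-13.500,-8.300]
hi = A.hi+B.hi = [16.1+9.4, 11.9+9.4, 11.7+9.4] = [25.500,21.300,21.100]
diag = √(34.8²+34.8²+29.4²) = √3286.44 = 57.327


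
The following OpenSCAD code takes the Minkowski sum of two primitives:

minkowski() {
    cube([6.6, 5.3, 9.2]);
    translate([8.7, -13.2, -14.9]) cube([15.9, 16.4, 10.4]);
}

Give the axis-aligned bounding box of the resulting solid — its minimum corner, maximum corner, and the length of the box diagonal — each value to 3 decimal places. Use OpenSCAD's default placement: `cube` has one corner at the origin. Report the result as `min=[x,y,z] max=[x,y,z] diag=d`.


min=[8.700,-13.200,-14.900] max=[31.200,8.500,4.700] diag=36.896

A = translate([8.7, -13.2, -14.9]) cube([15.9, 16.4, 10.4]) → bbox [8.7,-13.2,-14.9] .. [24.6,3.2,-4.5]
B = cube([6.6, 5.3, 9.2]) → bbox [0,0,0] .. [6.6,5.3,9.2]
lo = A.lo+B.lo = [8.7+0, -13.2+0, -14.9+0] = [8.700,-13.200,-14.900]
hi = A.hi+B.hi = [24.6+6.6, 3.2+5.3, -4.5+9.2] = [31.200,8.500,4.700]
diag = √(22.5²+21.7²+19.6²) = √1361.3 = 36.896


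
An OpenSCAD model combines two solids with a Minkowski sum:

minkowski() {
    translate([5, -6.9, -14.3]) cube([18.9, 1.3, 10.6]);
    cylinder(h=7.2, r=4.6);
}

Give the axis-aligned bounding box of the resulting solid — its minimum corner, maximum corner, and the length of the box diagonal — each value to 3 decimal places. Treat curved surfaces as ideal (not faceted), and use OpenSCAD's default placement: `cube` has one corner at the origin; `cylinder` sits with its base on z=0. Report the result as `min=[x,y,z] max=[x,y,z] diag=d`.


min=[0.400,-11.500,-14.300] max=[28.500,-1.000,3.500] diag=34.881

A = translate([5, -6.9, -14.3]) cube([18.9, 1.3, 10.6]) → bbox [5,-6.9,-14.3] .. [23.9,-5.6,-3.7]
B = cylinder(h=7.2, r=4.6) → bbox [-4.6,-4.6,0] .. [4.6,4.6,7.2]
lo = A.lo+B.lo = [5-4.6, -6.9-4.6, -14.3+0] = [0.400,-11.500,-14.300]
hi = A.hi+B.hi = [23.9+4.6, -5.6+4.6, -3.7+7.2] = [28.500,-1.000,3.500]
diag = √(28.1²+10.5²+17.8²) = √1216.7 = 34.881


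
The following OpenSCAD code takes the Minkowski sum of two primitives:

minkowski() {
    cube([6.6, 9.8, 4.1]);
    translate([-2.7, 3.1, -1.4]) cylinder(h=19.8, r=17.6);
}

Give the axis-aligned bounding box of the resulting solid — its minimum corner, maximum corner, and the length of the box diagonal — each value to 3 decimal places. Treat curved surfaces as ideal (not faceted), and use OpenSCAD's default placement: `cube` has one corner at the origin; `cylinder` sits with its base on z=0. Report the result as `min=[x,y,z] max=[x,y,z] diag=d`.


A = translate([-2.7, 3.1, -1.4]) cylinder(h=19.8, r=17.6) → bbox [-20.3,-14.5,-1.4] .. [14.9,20.7,18.4]
B = cube([6.6, 9.8, 4.1]) → bbox [0,0,0] .. [6.6,9.8,4.1]
lo = A.lo+B.lo = [-20.3+0, -14.5+0, -1.4+0] = [-20.300,-14.500,-1.400]
hi = A.hi+B.hi = [14.9+6.6, 20.7+9.8, 18.4+4.1] = [21.500,30.500,22.500]
diag = √(41.8²+45²+23.9²) = √4343.45 = 65.905

min=[-20.300,-14.500,-1.400] max=[21.500,30.500,22.500] diag=65.905


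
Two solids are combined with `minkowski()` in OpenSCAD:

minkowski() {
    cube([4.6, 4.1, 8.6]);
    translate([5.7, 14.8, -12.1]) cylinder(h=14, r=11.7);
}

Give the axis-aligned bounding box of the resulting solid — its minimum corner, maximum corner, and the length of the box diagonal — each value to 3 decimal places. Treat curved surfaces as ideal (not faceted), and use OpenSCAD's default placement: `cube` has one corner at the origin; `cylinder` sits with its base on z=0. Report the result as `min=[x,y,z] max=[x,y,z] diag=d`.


A = translate([5.7, 14.8, -12.1]) cylinder(h=14, r=11.7) → bbox [-6,3.1,-12.1] .. [17.4,26.5,1.9]
B = cube([4.6, 4.1, 8.6]) → bbox [0,0,0] .. [4.6,4.1,8.6]
lo = A.lo+B.lo = [-6+0, 3.1+0, -12.1+0] = [-6.000,3.100,-12.100]
hi = A.hi+B.hi = [17.4+4.6, 26.5+4.1, 1.9+8.6] = [22.000,30.600,10.500]
diag = √(28²+27.5²+22.6²) = √2051.01 = 45.288

min=[-6.000,3.100,-12.100] max=[22.000,30.600,10.500] diag=45.288


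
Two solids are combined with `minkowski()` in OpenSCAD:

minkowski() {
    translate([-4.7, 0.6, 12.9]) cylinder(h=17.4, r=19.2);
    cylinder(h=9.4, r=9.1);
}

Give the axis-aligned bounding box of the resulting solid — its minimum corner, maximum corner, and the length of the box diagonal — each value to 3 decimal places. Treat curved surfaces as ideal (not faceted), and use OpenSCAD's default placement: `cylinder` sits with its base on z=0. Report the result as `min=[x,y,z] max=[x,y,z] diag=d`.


min=[-33.000,-27.700,12.900] max=[23.600,28.900,39.700] diag=84.412

A = translate([-4.7, 0.6, 12.9]) cylinder(h=17.4, r=19.2) → bbox [-23.9,-18.6,12.9] .. [14.5,19.8,30.3]
B = cylinder(h=9.4, r=9.1) → bbox [-9.1,-9.1,0] .. [9.1,9.1,9.4]
lo = A.lo+B.lo = [-23.9-9.1, -18.6-9.1, 12.9+0] = [-33.000,-27.700,12.900]
hi = A.hi+B.hi = [14.5+9.1, 19.8+9.1, 30.3+9.4] = [23.600,28.900,39.700]
diag = √(56.6²+56.6²+26.8²) = √7125.36 = 84.412


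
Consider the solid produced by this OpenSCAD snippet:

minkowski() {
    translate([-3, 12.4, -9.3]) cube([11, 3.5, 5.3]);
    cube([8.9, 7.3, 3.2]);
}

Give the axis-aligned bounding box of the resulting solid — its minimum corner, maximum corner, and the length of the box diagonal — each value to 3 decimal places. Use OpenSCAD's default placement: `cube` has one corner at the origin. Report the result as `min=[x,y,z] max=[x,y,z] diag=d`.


A = translate([-3, 12.4, -9.3]) cube([11, 3.5, 5.3]) → bbox [-3,12.4,-9.3] .. [8,15.9,-4]
B = cube([8.9, 7.3, 3.2]) → bbox [0,0,0] .. [8.9,7.3,3.2]
lo = A.lo+B.lo = [-3+0, 12.4+0, -9.3+0] = [-3.000,12.400,-9.300]
hi = A.hi+B.hi = [8+8.9, 15.9+7.3, -4+3.2] = [16.900,23.200,-0.800]
diag = √(19.9²+10.8²+8.5²) = √584.9 = 24.185

min=[-3.000,12.400,-9.300] max=[16.900,23.200,-0.800] diag=24.185


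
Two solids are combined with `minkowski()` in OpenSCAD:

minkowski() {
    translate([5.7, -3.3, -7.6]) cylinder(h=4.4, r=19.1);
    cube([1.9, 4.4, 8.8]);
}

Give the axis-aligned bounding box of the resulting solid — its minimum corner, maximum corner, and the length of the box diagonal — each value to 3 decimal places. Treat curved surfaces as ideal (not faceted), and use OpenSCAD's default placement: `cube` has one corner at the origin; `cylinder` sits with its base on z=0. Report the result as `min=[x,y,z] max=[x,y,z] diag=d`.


A = translate([5.7, -3.3, -7.6]) cylinder(h=4.4, r=19.1) → bbox [-13.4,-22.4,-7.6] .. [24.8,15.8,-3.2]
B = cube([1.9, 4.4, 8.8]) → bbox [0,0,0] .. [1.9,4.4,8.8]
lo = A.lo+B.lo = [-13.4+0, -22.4+0, -7.6+0] = [-13.400,-22.400,-7.600]
hi = A.hi+B.hi = [24.8+1.9, 15.8+4.4, -3.2+8.8] = [26.700,20.200,5.600]
diag = √(40.1²+42.6²+13.2²) = √3597.01 = 59.975

min=[-13.400,-22.400,-7.600] max=[26.700,20.200,5.600] diag=59.975


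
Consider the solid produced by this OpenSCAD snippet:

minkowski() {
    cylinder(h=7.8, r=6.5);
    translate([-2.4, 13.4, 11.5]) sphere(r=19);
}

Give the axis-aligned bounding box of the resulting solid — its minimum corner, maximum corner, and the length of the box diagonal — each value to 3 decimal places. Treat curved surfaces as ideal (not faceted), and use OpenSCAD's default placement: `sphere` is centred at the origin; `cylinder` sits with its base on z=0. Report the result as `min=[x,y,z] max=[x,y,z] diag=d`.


min=[-27.900,-12.100,-7.500] max=[23.100,38.900,38.300] diag=85.438

A = translate([-2.4, 13.4, 11.5]) sphere(r=19) → bbox [-21.4,-5.6,-7.5] .. [16.6,32.4,30.5]
B = cylinder(h=7.8, r=6.5) → bbox [-6.5,-6.5,0] .. [6.5,6.5,7.8]
lo = A.lo+B.lo = [-21.4-6.5, -5.6-6.5, -7.5+0] = [-27.900,-12.100,-7.500]
hi = A.hi+B.hi = [16.6+6.5, 32.4+6.5, 30.5+7.8] = [23.100,38.900,38.300]
diag = √(51²+51²+45.8²) = √7299.64 = 85.438


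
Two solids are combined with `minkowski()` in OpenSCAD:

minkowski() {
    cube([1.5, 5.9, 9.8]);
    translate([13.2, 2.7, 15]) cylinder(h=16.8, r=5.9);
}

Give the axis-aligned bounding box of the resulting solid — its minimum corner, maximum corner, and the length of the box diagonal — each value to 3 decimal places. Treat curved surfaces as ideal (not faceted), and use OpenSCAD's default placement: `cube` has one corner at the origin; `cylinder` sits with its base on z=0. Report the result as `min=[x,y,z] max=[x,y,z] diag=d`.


A = translate([13.2, 2.7, 15]) cylinder(h=16.8, r=5.9) → bbox [7.3,-3.2,15] .. [19.1,8.6,31.8]
B = cube([1.5, 5.9, 9.8]) → bbox [0,0,0] .. [1.5,5.9,9.8]
lo = A.lo+B.lo = [7.3+0, -3.2+0, 15+0] = [7.300,-3.200,15.000]
hi = A.hi+B.hi = [19.1+1.5, 8.6+5.9, 31.8+9.8] = [20.600,14.500,41.600]
diag = √(13.3²+17.7²+26.6²) = √1197.74 = 34.608

min=[7.300,-3.200,15.000] max=[20.600,14.500,41.600] diag=34.608


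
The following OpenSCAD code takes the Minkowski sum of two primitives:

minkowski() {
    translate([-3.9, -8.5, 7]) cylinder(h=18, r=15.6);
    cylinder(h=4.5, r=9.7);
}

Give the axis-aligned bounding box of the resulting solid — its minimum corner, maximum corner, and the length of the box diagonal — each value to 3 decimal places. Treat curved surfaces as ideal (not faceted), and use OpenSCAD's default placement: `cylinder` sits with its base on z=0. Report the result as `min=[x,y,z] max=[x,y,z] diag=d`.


A = translate([-3.9, -8.5, 7]) cylinder(h=18, r=15.6) → bbox [-19.5,-24.1,7] .. [11.7,7.1,25]
B = cylinder(h=4.5, r=9.7) → bbox [-9.7,-9.7,0] .. [9.7,9.7,4.5]
lo = A.lo+B.lo = [-19.5-9.7, -24.1-9.7, 7+0] = [-29.200,-33.800,7.000]
hi = A.hi+B.hi = [11.7+9.7, 7.1+9.7, 25+4.5] = [21.400,16.800,29.500]
diag = √(50.6²+50.6²+22.5²) = √5626.97 = 75.013

min=[-29.200,-33.800,7.000] max=[21.400,16.800,29.500] diag=75.013


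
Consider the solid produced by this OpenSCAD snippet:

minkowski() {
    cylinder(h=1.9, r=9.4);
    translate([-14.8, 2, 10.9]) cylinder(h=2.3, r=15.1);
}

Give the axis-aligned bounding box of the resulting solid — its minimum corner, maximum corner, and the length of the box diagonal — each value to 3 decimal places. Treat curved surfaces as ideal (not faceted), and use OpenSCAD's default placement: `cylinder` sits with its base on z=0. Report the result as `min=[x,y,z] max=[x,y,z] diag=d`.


A = translate([-14.8, 2, 10.9]) cylinder(h=2.3, r=15.1) → bbox [-29.9,-13.1,10.9] .. [0.3,17.1,13.2]
B = cylinder(h=1.9, r=9.4) → bbox [-9.4,-9.4,0] .. [9.4,9.4,1.9]
lo = A.lo+B.lo = [-29.9-9.4, -13.1-9.4, 10.9+0] = [-39.300,-22.500,10.900]
hi = A.hi+B.hi = [0.3+9.4, 17.1+9.4, 13.2+1.9] = [9.700,26.500,15.100]
diag = √(49²+49²+4.2²) = √4819.64 = 69.424

min=[-39.300,-22.500,10.900] max=[9.700,26.500,15.100] diag=69.424


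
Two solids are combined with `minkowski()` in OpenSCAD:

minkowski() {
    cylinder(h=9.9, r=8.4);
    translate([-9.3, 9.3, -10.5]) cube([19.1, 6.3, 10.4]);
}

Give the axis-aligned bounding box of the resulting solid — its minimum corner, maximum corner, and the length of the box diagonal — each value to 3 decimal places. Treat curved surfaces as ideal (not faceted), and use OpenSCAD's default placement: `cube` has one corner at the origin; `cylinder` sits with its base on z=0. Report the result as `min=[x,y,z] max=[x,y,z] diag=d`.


A = translate([-9.3, 9.3, -10.5]) cube([19.1, 6.3, 10.4]) → bbox [-9.3,9.3,-10.5] .. [9.8,15.6,-0.1]
B = cylinder(h=9.9, r=8.4) → bbox [-8.4,-8.4,0] .. [8.4,8.4,9.9]
lo = A.lo+B.lo = [-9.3-8.4, 9.3-8.4, -10.5+0] = [-17.700,0.900,-10.500]
hi = A.hi+B.hi = [9.8+8.4, 15.6+8.4, -0.1+9.9] = [18.200,24.000,9.800]
diag = √(35.9²+23.1²+20.3²) = √2234.51 = 47.271

min=[-17.700,0.900,-10.500] max=[18.200,24.000,9.800] diag=47.271


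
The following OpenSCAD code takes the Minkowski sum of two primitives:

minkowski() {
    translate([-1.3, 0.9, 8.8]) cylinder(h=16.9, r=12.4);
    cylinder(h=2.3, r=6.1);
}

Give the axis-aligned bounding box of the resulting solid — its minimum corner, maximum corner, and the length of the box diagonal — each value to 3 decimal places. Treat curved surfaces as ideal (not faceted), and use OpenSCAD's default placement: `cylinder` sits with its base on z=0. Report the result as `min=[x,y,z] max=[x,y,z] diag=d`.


A = translate([-1.3, 0.9, 8.8]) cylinder(h=16.9, r=12.4) → bbox [-13.7,-11.5,8.8] .. [11.1,13.3,25.7]
B = cylinder(h=2.3, r=6.1) → bbox [-6.1,-6.1,0] .. [6.1,6.1,2.3]
lo = A.lo+B.lo = [-13.7-6.1, -11.5-6.1, 8.8+0] = [-19.800,-17.600,8.800]
hi = A.hi+B.hi = [11.1+6.1, 13.3+6.1, 25.7+2.3] = [17.200,19.400,28.000]
diag = √(37²+37²+19.2²) = √3106.64 = 55.737

min=[-19.800,-17.600,8.800] max=[17.200,19.400,28.000] diag=55.737


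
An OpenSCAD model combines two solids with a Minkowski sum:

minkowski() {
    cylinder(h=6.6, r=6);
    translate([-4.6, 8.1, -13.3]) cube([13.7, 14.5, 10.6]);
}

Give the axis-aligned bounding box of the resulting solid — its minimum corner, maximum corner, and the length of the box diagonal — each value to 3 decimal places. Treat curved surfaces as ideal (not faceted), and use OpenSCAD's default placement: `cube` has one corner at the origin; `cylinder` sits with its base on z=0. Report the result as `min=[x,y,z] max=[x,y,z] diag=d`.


A = translate([-4.6, 8.1, -13.3]) cube([13.7, 14.5, 10.6]) → bbox [-4.6,8.1,-13.3] .. [9.1,22.6,-2.7]
B = cylinder(h=6.6, r=6) → bbox [-6,-6,0] .. [6,6,6.6]
lo = A.lo+B.lo = [-4.6-6, 8.1-6, -13.3+0] = [-10.600,2.100,-13.300]
hi = A.hi+B.hi = [9.1+6, 22.6+6, -2.7+6.6] = [15.100,28.600,3.900]
diag = √(25.7²+26.5²+17.2²) = √1658.58 = 40.726

min=[-10.600,2.100,-13.300] max=[15.100,28.600,3.900] diag=40.726


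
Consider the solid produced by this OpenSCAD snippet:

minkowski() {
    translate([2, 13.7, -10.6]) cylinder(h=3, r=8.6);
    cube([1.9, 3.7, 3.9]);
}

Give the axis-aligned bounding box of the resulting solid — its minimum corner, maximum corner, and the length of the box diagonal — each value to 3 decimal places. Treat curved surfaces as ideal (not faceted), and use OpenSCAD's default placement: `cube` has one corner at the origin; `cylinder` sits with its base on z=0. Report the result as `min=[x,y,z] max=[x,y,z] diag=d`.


min=[-6.600,5.100,-10.600] max=[12.500,26.000,-3.700] diag=29.142

A = translate([2, 13.7, -10.6]) cylinder(h=3, r=8.6) → bbox [-6.6,5.1,-10.6] .. [10.6,22.3,-7.6]
B = cube([1.9, 3.7, 3.9]) → bbox [0,0,0] .. [1.9,3.7,3.9]
lo = A.lo+B.lo = [-6.6+0, 5.1+0, -10.6+0] = [-6.600,5.100,-10.600]
hi = A.hi+B.hi = [10.6+1.9, 22.3+3.7, -7.6+3.9] = [12.500,26.000,-3.700]
diag = √(19.1²+20.9²+6.9²) = √849.23 = 29.142


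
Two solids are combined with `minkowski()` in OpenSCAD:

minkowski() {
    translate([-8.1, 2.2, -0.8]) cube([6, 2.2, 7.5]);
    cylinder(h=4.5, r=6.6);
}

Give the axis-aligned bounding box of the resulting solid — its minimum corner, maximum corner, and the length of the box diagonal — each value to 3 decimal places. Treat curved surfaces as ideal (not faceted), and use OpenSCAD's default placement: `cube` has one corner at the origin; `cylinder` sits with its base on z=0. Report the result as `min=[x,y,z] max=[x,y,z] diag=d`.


A = translate([-8.1, 2.2, -0.8]) cube([6, 2.2, 7.5]) → bbox [-8.1,2.2,-0.8] .. [-2.1,4.4,6.7]
B = cylinder(h=4.5, r=6.6) → bbox [-6.6,-6.6,0] .. [6.6,6.6,4.5]
lo = A.lo+B.lo = [-8.1-6.6, 2.2-6.6, -0.8+0] = [-14.700,-4.400,-0.800]
hi = A.hi+B.hi = [-2.1+6.6, 4.4+6.6, 6.7+4.5] = [4.500,11.000,11.200]
diag = √(19.2²+15.4²+12²) = √749.8 = 27.382

min=[-14.700,-4.400,-0.800] max=[4.500,11.000,11.200] diag=27.382


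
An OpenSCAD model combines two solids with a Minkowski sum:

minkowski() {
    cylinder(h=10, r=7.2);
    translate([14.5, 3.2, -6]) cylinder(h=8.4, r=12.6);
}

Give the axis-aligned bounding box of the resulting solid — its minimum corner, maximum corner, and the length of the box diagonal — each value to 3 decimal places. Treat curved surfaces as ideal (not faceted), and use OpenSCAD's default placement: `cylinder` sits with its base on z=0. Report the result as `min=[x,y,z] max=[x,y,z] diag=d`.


min=[-5.300,-16.600,-6.000] max=[34.300,23.000,12.400] diag=58.948

A = translate([14.5, 3.2, -6]) cylinder(h=8.4, r=12.6) → bbox [1.9,-9.4,-6] .. [27.1,15.8,2.4]
B = cylinder(h=10, r=7.2) → bbox [-7.2,-7.2,0] .. [7.2,7.2,10]
lo = A.lo+B.lo = [1.9-7.2, -9.4-7.2, -6+0] = [-5.300,-16.600,-6.000]
hi = A.hi+B.hi = [27.1+7.2, 15.8+7.2, 2.4+10] = [34.300,23.000,12.400]
diag = √(39.6²+39.6²+18.4²) = √3474.88 = 58.948


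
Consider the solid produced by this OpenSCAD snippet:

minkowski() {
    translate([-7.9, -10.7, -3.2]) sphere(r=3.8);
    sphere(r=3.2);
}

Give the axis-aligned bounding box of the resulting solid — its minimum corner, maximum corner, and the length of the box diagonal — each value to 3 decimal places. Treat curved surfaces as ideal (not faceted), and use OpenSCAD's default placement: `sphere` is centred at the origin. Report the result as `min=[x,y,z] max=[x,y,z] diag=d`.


A = translate([-7.9, -10.7, -3.2]) sphere(r=3.8) → bbox [-11.7,-14.5,-7] .. [-4.1,-6.9,0.6]
B = sphere(r=3.2) → bbox [-3.2,-3.2,-3.2] .. [3.2,3.2,3.2]
lo = A.lo+B.lo = [-11.7-3.2, -14.5-3.2, -7-3.2] = [-14.900,-17.700,-10.200]
hi = A.hi+B.hi = [-4.1+3.2, -6.9+3.2, 0.6+3.2] = [-0.900,-3.700,3.800]
diag = √(14²+14²+14²) = √588 = 24.249

min=[-14.900,-17.700,-10.200] max=[-0.900,-3.700,3.800] diag=24.249


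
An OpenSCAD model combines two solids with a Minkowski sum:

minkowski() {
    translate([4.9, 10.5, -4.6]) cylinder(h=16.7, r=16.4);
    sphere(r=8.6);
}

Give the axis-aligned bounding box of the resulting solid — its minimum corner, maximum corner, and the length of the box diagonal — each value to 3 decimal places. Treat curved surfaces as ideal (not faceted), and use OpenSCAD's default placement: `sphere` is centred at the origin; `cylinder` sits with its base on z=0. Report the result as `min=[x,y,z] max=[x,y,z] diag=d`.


A = translate([4.9, 10.5, -4.6]) cylinder(h=16.7, r=16.4) → bbox [-11.5,-5.9,-4.6] .. [21.3,26.9,12.1]
B = sphere(r=8.6) → bbox [-8.6,-8.6,-8.6] .. [8.6,8.6,8.6]
lo = A.lo+B.lo = [-11.5-8.6, -5.9-8.6, -4.6-8.6] = [-20.100,-14.500,-13.200]
hi = A.hi+B.hi = [21.3+8.6, 26.9+8.6, 12.1+8.6] = [29.900,35.500,20.700]
diag = √(50²+50²+33.9²) = √6149.21 = 78.417

min=[-20.100,-14.500,-13.200] max=[29.900,35.500,20.700] diag=78.417


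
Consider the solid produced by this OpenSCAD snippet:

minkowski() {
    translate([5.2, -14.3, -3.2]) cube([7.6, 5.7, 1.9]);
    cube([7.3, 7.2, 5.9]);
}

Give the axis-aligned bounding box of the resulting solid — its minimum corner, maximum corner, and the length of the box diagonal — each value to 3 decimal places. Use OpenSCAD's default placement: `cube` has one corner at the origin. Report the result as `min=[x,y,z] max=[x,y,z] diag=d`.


min=[5.200,-14.300,-3.200] max=[20.100,-1.400,4.600] diag=21.196

A = translate([5.2, -14.3, -3.2]) cube([7.6, 5.7, 1.9]) → bbox [5.2,-14.3,-3.2] .. [12.8,-8.6,-1.3]
B = cube([7.3, 7.2, 5.9]) → bbox [0,0,0] .. [7.3,7.2,5.9]
lo = A.lo+B.lo = [5.2+0, -14.3+0, -3.2+0] = [5.200,-14.300,-3.200]
hi = A.hi+B.hi = [12.8+7.3, -8.6+7.2, -1.3+5.9] = [20.100,-1.400,4.600]
diag = √(14.9²+12.9²+7.8²) = √449.26 = 21.196
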